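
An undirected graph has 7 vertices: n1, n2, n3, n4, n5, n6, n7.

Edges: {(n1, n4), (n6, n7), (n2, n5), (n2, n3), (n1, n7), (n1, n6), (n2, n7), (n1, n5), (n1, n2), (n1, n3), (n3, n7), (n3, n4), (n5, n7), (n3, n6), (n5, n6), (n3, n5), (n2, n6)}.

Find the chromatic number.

n1, n2, n3, n5, n6, n7 form a clique, so at least 6 colors are needed.
A valid assignment using 6 colors: n1=1, n2=6, n3=2, n4=3, n5=3, n6=4, n7=5. No two adjacent vertices share a color.

6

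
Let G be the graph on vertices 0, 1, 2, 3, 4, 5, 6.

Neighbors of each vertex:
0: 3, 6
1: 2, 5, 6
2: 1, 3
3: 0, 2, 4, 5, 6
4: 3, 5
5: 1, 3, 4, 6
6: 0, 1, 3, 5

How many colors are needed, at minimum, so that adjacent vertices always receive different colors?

3

0, 3, 6 are pairwise adjacent, so at least 3 colors are needed.
3 colors suffice: color a → {1, 3}; color b → {2, 4, 6}; color c → {0, 5}. Every edge joins two different colors.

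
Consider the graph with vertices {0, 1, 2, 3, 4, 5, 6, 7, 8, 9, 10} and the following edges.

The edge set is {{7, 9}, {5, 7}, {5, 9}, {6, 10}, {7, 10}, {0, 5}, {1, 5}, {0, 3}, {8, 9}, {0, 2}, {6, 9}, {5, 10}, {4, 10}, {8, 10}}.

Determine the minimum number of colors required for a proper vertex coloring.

3

5, 7, 10 are pairwise adjacent, so at least 3 colors are needed.
3 colors suffice: color a → {0, 1, 9, 10}; color b → {2, 3, 4, 5, 6, 8}; color c → {7}. Each edge has distinct colors on its endpoints.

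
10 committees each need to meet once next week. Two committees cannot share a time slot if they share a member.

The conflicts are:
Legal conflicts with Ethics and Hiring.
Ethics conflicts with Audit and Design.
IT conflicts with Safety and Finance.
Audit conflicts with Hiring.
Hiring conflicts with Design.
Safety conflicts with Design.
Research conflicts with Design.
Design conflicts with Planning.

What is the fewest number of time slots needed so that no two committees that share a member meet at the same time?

2

Legal and Ethics conflict, so at least 2 time slots are needed.
2 time slots suffice: time slot 1 → {Legal, IT, Audit, Design}; time slot 2 → {Ethics, Hiring, Safety, Research, Planning, Finance}. Every pair that conflicts lands in different time slots.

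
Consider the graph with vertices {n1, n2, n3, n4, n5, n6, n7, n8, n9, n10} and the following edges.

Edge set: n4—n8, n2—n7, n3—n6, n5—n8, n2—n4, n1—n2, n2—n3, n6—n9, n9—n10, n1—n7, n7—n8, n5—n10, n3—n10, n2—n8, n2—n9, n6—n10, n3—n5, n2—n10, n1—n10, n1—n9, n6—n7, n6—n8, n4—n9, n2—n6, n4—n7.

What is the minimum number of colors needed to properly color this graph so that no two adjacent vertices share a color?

4

n2, n3, n6, n10 are mutually adjacent (a clique of size 4), so at least 4 colors are needed.
4 colors suffice: color red → {n2, n5}; color blue → {n1, n4, n6}; color green → {n7, n10}; color yellow → {n3, n8, n9}. No two adjacent vertices share a color.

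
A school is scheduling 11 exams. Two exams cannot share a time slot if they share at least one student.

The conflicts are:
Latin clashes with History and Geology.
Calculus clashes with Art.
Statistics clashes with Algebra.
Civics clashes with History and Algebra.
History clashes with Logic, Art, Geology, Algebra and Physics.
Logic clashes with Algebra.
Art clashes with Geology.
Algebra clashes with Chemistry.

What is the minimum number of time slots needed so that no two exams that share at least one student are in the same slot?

3

History, Art, Geology are mutually in conflict, so at least 3 time slots are needed.
3 time slots suffice: time slot 1 → {Calculus, Statistics, History, Chemistry}; time slot 2 → {Latin, Art, Algebra, Physics}; time slot 3 → {Civics, Logic, Geology}. Every pair that conflicts lands in different time slots.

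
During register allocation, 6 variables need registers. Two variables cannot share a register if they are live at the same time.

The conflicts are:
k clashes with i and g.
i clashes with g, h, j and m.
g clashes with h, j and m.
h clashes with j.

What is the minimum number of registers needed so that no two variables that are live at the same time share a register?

4

i, g, h, j pairwise conflict, so at least 4 registers are needed.
4 registers suffice: register 1 → {i}; register 2 → {g}; register 3 → {k, j, m}; register 4 → {h}. No two conflicting variables share a register.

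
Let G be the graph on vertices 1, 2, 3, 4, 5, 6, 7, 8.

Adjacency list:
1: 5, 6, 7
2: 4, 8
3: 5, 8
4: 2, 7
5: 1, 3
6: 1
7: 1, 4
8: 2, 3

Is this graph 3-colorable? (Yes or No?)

Yes

The chromatic number is 3. The cycle 1-7-4-2-8-3-5-1 has odd length 7, so it cannot be 2-colored; at least 3 colors are needed.
3 colors suffice: color a → {1, 2, 3}; color b → {5, 6, 7, 8}; color c → {4}.
That is already a proper 3-coloring.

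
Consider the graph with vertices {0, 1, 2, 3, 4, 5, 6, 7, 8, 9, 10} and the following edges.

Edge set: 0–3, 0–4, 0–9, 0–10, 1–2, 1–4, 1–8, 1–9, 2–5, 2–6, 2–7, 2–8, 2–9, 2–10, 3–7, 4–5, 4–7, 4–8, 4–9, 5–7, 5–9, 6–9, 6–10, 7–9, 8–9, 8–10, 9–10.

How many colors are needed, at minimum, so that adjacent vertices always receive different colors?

4

1, 4, 8, 9 are mutually adjacent (a clique of size 4), so at least 4 colors are needed.
4 colors suffice: color red → {3, 9}; color blue → {2, 4}; color green → {0, 6, 7, 8}; color yellow → {1, 5, 10}. Every edge joins two different colors.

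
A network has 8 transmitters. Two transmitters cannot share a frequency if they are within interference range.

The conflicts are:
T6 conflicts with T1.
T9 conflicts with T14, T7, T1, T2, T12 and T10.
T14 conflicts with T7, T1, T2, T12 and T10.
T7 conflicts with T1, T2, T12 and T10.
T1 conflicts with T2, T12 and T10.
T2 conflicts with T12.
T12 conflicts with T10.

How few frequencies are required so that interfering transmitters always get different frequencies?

6

T9, T14, T7, T1, T2, T12 all conflict with each other, so at least 6 frequencies are needed.
6 frequencies suffice: frequency 1 → {T1}; frequency 2 → {T6, T7}; frequency 3 → {T12}; frequency 4 → {T14}; frequency 5 → {T9}; frequency 6 → {T2, T10}. No two conflicting transmitters share a frequency.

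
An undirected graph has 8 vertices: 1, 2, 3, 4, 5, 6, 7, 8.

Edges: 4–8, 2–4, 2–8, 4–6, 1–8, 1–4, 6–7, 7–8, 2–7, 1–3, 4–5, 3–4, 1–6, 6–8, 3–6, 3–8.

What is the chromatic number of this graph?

5

1, 3, 4, 6, 8 are mutually adjacent (a clique of size 5), so at least 5 colors are needed.
5 colors suffice: color a → {5, 8}; color b → {4, 7}; color c → {2, 6}; color d → {1}; color e → {3}. Every edge joins two different colors.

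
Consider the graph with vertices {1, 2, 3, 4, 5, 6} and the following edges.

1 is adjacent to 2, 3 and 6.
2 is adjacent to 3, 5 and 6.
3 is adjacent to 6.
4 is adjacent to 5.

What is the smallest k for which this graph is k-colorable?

1, 2, 3, 6 form a clique, so at least 4 colors are needed.
4 colors suffice: color a → {2, 4}; color b → {5, 6}; color c → {1}; color d → {3}. Each edge has distinct colors on its endpoints.

4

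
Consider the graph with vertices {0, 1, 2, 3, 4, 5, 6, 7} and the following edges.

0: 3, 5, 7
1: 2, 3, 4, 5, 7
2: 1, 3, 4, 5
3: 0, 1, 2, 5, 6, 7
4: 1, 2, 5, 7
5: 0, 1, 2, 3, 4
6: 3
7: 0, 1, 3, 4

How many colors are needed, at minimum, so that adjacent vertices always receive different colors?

4

1, 2, 4, 5 are pairwise adjacent (a clique of size 4), so at least 4 colors are needed.
4 colors suffice: color a → {3, 4}; color b → {0, 1, 6}; color c → {5, 7}; color d → {2}. Each edge has distinct colors on its endpoints.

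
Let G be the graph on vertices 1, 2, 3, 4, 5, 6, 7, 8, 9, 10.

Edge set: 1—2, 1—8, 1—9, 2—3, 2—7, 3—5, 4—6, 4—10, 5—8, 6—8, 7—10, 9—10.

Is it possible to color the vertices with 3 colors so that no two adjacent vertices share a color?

The chromatic number is 3. The cycle 1-2-3-5-8-1 has odd length 5, so it cannot be 2-colored; at least 3 colors are needed.
A valid assignment using 3 colors: 1=b, 2=a, 3=b, 4=b, 5=c, 6=c, 7=b, 8=a, 9=c, 10=a.
That is already a proper 3-coloring.

Yes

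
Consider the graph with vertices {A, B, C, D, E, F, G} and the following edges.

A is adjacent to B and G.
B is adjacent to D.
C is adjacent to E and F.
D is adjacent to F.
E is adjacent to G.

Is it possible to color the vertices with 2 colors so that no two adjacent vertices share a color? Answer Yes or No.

The cycle B-D-F-C-E-G-A-B has odd length 7, so it cannot be 2-colored; at least 3 colors are needed.
So 2 colors are not enough.

No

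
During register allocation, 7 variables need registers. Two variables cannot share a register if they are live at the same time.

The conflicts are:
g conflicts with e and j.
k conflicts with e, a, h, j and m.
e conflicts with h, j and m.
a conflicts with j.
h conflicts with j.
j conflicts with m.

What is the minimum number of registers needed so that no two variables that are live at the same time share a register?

4

k, e, j, m pairwise conflict, so at least 4 registers are needed.
Using 4 registers: g=2, k=2, e=3, a=3, h=4, j=1, m=4. No two conflicting variables share a register.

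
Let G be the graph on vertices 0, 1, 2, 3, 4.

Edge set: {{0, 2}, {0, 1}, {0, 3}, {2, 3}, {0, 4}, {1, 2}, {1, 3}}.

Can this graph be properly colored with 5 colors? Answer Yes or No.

Yes

The chromatic number is 4. 0, 1, 2, 3 are pairwise adjacent (a clique of size 4), so at least 4 colors are needed.
4 colors suffice: color red → {0}; color blue → {3, 4}; color green → {1}; color yellow → {2}.
Since 5 ≥ 4, a proper 5-coloring certainly exists.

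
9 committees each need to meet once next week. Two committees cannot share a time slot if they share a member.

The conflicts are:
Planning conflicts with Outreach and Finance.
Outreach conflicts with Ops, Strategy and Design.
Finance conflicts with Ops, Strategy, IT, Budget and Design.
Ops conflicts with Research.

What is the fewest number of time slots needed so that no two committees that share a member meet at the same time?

2

Finance and Ops conflict, so at least 2 time slots are needed.
Using 2 time slots: Planning=2, Outreach=1, Finance=1, Ops=2, Research=1, Strategy=2, IT=2, Budget=2, Design=2. Every pair that conflicts lands in different time slots.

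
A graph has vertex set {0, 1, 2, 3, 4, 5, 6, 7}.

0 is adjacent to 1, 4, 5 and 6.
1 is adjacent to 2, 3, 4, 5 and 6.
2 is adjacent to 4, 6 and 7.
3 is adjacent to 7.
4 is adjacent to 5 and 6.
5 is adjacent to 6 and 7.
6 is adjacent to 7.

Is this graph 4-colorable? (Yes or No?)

No

0, 1, 4, 5, 6 are mutually adjacent (a clique of size 5), so at least 5 colors are needed.
So 4 colors are not enough.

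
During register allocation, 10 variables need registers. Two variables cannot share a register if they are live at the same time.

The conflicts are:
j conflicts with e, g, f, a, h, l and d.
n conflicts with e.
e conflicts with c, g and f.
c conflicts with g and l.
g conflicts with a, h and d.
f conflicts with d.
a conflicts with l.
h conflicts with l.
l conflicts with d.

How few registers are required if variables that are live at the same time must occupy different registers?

j, a, l are mutually in conflict, so at least 3 registers are needed.
3 registers suffice: register 1 → {j, n, c}; register 2 → {g, f, l}; register 3 → {e, a, h, d}. No two conflicting variables share a register.

3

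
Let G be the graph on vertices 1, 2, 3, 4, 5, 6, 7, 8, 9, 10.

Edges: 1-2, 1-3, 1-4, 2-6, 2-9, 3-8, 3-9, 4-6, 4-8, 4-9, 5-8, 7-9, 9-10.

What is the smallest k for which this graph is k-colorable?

4 and 8 are adjacent, so at least 2 colors are needed.
2 colors suffice: 1=red, 2=blue, 3=blue, 4=blue, 5=blue, 6=red, 7=blue, 8=red, 9=red, 10=blue. No two adjacent vertices share a color.

2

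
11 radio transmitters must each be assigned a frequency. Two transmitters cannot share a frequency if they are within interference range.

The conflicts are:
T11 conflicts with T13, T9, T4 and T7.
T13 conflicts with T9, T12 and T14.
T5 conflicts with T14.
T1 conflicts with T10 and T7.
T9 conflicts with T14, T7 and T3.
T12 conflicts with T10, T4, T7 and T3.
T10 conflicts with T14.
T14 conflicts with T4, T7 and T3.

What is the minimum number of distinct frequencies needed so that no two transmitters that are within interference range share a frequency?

T9, T14, T7 all conflict with each other, so at least 3 frequencies are needed.
3 frequencies suffice: frequency 1 → {T11, T1, T12, T14}; frequency 2 → {T13, T5, T10, T4, T7, T3}; frequency 3 → {T9}. No two conflicting transmitters share a frequency.

3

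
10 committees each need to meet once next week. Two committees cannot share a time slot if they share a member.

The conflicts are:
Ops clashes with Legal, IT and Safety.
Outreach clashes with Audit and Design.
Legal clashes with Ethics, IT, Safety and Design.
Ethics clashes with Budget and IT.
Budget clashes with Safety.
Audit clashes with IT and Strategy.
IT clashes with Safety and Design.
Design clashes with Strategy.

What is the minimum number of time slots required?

4

Ops, Legal, IT, Safety all conflict with each other, so at least 4 time slots are needed.
A valid assignment using 4 time slots: Ops=4, Outreach=1, Legal=2, Ethics=3, Budget=1, Audit=2, IT=1, Safety=3, Design=3, Strategy=1. Every pair that conflicts lands in different time slots.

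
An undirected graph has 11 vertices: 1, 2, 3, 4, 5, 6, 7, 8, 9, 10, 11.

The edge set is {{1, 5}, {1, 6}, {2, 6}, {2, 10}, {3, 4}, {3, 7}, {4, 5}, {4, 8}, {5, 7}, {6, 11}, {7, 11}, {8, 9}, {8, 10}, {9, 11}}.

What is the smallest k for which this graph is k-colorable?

The cycle 5-7-11-6-1-5 has odd length 5, so it cannot be 2-colored; at least 3 colors are needed.
3 colors suffice: 1=blue, 2=green, 3=red, 4=blue, 5=red, 6=red, 7=green, 8=red, 9=green, 10=blue, 11=blue. Every edge joins two different colors.

3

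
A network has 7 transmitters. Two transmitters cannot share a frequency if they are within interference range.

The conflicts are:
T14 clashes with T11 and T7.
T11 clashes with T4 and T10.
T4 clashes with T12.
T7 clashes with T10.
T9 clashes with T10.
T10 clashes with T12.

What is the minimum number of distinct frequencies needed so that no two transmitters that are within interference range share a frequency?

T7 and T10 conflict, so at least 2 frequencies are needed.
2 frequencies suffice: T14=1, T11=2, T4=1, T7=2, T9=2, T10=1, T12=2. Each listed conflict is separated.

2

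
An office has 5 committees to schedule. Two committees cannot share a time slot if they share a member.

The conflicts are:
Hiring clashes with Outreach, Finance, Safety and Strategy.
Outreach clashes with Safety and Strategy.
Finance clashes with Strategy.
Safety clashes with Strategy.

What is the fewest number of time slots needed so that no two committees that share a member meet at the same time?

Hiring, Outreach, Safety, Strategy all conflict with each other, so at least 4 time slots are needed.
4 time slots suffice: time slot 1 → {Strategy}; time slot 2 → {Hiring}; time slot 3 → {Finance, Safety}; time slot 4 → {Outreach}. Each listed conflict is separated.

4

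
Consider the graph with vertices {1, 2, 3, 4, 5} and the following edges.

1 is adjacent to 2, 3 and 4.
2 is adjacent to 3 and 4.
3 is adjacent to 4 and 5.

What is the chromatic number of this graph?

1, 2, 3, 4 form a clique, so at least 4 colors are needed.
4 colors suffice: color a → {3}; color b → {1, 5}; color c → {2}; color d → {4}. No two adjacent vertices share a color.

4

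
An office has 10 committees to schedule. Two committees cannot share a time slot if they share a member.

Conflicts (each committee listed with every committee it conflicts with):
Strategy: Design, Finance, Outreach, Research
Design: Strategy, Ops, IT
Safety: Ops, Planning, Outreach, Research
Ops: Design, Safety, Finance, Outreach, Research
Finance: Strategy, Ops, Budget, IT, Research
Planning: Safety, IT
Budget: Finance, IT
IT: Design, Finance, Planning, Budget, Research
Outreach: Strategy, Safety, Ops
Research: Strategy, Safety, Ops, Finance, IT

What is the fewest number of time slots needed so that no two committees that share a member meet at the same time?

Finance, IT, Research pairwise conflict, so at least 3 time slots are needed.
A valid assignment using 3 time slots: Strategy=1, Design=2, Safety=2, Ops=1, Finance=2, Planning=3, Budget=3, IT=1, Outreach=3, Research=3. Every pair that conflicts lands in different time slots.

3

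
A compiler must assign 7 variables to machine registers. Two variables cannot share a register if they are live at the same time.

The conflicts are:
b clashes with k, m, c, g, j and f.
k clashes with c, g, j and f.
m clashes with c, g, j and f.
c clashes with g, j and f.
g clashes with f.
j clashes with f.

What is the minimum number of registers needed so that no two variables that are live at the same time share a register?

b, m, c, g, f are mutually in conflict, so at least 5 registers are needed.
5 registers suffice: register 1 → {f}; register 2 → {b}; register 3 → {c}; register 4 → {k, m}; register 5 → {g, j}. Every pair that conflicts lands in different registers.

5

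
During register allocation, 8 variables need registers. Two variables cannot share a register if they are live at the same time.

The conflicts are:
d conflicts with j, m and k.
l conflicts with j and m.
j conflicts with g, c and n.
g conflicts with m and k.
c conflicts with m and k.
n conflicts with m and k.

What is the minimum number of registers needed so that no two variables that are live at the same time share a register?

2

j and c conflict, so at least 2 registers are needed.
Using 2 registers: d=2, l=2, j=1, g=2, c=2, n=2, m=1, k=1. Each listed conflict is separated.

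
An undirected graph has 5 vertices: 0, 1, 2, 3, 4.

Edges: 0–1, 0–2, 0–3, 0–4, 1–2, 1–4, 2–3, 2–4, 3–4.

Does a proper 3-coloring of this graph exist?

No

0, 1, 2, 4 form a clique, so at least 4 colors are needed.
So 3 colors are not enough.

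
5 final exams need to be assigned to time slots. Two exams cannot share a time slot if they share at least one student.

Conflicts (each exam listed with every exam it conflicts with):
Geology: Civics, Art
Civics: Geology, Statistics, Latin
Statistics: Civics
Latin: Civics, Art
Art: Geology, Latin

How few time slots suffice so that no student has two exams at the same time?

Civics and Statistics conflict, so at least 2 time slots are needed.
2 time slots suffice: Geology=2, Civics=1, Statistics=2, Latin=2, Art=1. Each listed conflict is separated.

2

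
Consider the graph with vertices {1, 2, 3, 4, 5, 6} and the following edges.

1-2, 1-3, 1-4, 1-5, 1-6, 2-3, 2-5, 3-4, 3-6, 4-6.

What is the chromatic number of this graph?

4

1, 3, 4, 6 are mutually adjacent (a clique of size 4), so at least 4 colors are needed.
4 colors suffice: color red → {1}; color blue → {3, 5}; color green → {2, 6}; color yellow → {4}. Each edge has distinct colors on its endpoints.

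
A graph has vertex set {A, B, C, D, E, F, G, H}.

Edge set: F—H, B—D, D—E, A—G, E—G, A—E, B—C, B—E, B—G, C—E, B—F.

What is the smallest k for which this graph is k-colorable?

B, D, E are pairwise adjacent, so at least 3 colors are needed.
A valid assignment using 3 colors: A=1, B=1, C=3, D=3, E=2, F=2, G=3, H=1. No two adjacent vertices share a color.

3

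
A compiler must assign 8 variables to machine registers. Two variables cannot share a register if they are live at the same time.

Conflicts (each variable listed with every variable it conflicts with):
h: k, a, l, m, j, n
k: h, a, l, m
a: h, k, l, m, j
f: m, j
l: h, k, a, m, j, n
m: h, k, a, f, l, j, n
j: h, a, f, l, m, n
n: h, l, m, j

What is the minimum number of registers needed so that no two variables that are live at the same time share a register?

5

h, a, l, m, j all conflict with each other, so at least 5 registers are needed.
Using 5 registers: h=2, k=4, a=5, f=2, l=3, m=1, j=4, n=5. Every pair that conflicts lands in different registers.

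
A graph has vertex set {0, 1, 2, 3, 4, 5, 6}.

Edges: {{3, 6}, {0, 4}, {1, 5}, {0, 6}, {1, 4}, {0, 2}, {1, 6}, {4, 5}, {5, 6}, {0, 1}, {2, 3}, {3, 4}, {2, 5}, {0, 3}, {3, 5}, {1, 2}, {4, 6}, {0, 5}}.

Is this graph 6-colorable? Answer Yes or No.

Yes

The chromatic number is 5. 0, 3, 4, 5, 6 form a clique, so at least 5 colors are needed.
5 colors suffice: color a → {0}; color b → {5}; color c → {2, 4}; color d → {1, 3}; color e → {6}.
Since 6 ≥ 5, a proper 6-coloring certainly exists.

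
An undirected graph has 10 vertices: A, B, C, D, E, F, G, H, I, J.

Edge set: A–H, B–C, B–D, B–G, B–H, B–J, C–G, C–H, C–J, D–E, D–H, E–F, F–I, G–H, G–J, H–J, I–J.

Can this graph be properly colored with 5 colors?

The chromatic number is 5. B, C, G, H, J are mutually adjacent (a clique of size 5), so at least 5 colors are needed.
One proper 5-coloring: A=2, B=3, C=5, D=2, E=3, F=1, G=4, H=1, I=3, J=2.
That is already a proper 5-coloring.

Yes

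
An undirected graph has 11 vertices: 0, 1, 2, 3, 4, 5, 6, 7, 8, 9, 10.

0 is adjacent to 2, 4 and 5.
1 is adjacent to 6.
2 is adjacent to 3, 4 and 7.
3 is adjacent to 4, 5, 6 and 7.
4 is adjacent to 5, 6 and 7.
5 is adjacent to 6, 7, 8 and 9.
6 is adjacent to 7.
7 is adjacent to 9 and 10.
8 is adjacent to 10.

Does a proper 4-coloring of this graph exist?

No

3, 4, 5, 6, 7 are mutually adjacent (a clique of size 5), so at least 5 colors are needed.
So 4 colors are not enough.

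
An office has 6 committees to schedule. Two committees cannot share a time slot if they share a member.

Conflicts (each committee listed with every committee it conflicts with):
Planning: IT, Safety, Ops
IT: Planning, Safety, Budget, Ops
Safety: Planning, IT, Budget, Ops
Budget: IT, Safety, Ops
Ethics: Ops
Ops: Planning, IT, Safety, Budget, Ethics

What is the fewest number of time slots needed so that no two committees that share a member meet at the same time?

IT, Safety, Budget, Ops all conflict with each other, so at least 4 time slots are needed.
4 time slots suffice: time slot 1 → {Ops}; time slot 2 → {IT, Ethics}; time slot 3 → {Safety}; time slot 4 → {Planning, Budget}. No two conflicting committees share a time slot.

4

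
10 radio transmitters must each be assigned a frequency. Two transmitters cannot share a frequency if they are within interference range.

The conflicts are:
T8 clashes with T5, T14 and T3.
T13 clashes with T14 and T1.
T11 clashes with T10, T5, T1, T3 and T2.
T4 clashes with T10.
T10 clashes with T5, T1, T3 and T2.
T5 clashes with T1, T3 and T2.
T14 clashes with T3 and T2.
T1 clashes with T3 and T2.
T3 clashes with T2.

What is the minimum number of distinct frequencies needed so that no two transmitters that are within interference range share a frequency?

T11, T10, T5, T1, T3, T2 pairwise conflict, so at least 6 frequencies are needed.
6 frequencies suffice: frequency 1 → {T13, T4, T3}; frequency 2 → {T10, T14}; frequency 3 → {T8, T1}; frequency 4 → {T2}; frequency 5 → {T5}; frequency 6 → {T11}. Each listed conflict is separated.

6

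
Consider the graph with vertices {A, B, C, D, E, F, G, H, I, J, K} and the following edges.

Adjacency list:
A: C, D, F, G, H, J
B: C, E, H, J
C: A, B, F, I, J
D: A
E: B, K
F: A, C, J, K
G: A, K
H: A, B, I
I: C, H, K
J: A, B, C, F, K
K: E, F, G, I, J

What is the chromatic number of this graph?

A, C, F, J are pairwise adjacent (a clique of size 4), so at least 4 colors are needed.
One proper 4-coloring: A=1, B=1, C=3, D=2, E=2, F=4, G=2, H=3, I=2, J=2, K=1. No two adjacent vertices share a color.

4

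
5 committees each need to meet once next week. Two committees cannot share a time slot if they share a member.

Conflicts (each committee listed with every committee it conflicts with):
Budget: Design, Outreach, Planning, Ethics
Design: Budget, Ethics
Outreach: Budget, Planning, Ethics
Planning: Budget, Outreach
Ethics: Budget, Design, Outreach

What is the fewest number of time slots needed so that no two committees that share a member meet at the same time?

Budget, Design, Ethics all conflict with each other, so at least 3 time slots are needed.
A valid assignment using 3 time slots: Budget=1, Design=2, Outreach=2, Planning=3, Ethics=3. Each listed conflict is separated.

3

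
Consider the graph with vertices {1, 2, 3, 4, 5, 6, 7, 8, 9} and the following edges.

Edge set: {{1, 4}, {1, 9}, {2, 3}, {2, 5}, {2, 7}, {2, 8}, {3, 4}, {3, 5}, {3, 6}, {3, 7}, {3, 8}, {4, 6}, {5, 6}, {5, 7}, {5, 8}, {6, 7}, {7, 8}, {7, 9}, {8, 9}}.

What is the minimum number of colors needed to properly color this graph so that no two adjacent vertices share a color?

2, 3, 5, 7, 8 are pairwise adjacent (a clique of size 5), so at least 5 colors are needed.
A valid assignment using 5 colors: 1=green, 2=purple, 3=red, 4=blue, 5=green, 6=yellow, 7=blue, 8=yellow, 9=red. No two adjacent vertices share a color.

5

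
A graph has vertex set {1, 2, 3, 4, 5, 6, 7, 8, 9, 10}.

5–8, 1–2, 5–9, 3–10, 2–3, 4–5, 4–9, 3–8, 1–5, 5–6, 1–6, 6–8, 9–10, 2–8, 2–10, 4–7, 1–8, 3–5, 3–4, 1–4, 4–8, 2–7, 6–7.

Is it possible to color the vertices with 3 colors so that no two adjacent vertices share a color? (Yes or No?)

No

1, 5, 6, 8 form a clique, so at least 4 colors are needed.
So 3 colors are not enough.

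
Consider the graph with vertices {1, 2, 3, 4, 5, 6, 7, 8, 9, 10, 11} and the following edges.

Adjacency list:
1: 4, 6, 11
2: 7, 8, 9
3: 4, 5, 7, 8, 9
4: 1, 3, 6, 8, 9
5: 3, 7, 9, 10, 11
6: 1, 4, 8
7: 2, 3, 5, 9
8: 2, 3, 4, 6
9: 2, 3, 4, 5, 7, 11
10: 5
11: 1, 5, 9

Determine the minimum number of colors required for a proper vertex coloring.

3, 5, 7, 9 form a clique, so at least 4 colors are needed.
4 colors suffice: 1=a, 2=b, 3=c, 4=b, 5=b, 6=c, 7=d, 8=a, 9=a, 10=a, 11=c. Each edge has distinct colors on its endpoints.

4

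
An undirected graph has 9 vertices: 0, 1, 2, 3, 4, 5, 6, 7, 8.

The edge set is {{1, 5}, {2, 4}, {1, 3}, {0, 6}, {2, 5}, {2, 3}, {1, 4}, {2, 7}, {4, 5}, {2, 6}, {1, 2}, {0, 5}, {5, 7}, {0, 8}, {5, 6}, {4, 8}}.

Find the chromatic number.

1, 2, 4, 5 are mutually adjacent (a clique of size 4), so at least 4 colors are needed.
4 colors suffice: color red → {3, 5, 8}; color blue → {0, 2}; color green → {1, 6, 7}; color yellow → {4}. No two adjacent vertices share a color.

4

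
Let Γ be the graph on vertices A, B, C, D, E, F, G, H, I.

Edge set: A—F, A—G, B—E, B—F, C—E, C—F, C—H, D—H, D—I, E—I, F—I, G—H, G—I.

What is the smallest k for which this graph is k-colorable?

The cycle E-C-H-G-I-E has odd length 5, so it cannot be 2-colored; at least 3 colors are needed.
3 colors suffice: color red → {A, B, H, I}; color blue → {D, E, F, G}; color green → {C}. No two adjacent vertices share a color.

3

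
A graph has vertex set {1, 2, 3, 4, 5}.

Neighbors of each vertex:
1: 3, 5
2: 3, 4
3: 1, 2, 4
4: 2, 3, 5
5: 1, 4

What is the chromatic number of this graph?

3

2, 3, 4 are mutually adjacent, so at least 3 colors are needed.
3 colors suffice: color red → {1, 4}; color blue → {3, 5}; color green → {2}. No two adjacent vertices share a color.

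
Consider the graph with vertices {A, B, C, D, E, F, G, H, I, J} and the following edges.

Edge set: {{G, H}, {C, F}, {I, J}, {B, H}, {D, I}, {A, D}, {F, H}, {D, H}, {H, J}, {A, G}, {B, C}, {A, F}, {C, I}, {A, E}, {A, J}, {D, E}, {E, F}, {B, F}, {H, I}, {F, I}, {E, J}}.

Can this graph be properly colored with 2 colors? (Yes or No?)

B, C, F form a triangle, so at least 3 colors are needed.
So 2 colors are not enough.

No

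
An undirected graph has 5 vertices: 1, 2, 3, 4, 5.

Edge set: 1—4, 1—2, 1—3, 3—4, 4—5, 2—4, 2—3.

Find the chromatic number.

4

1, 2, 3, 4 are mutually adjacent (a clique of size 4), so at least 4 colors are needed.
4 colors suffice: color red → {4}; color blue → {2, 5}; color green → {3}; color yellow → {1}. Every edge joins two different colors.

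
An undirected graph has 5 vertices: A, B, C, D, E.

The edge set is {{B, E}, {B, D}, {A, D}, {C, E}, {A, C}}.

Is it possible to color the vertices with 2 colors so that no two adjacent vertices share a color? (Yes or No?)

The cycle E-B-D-A-C-E has odd length 5, so it cannot be 2-colored; at least 3 colors are needed.
So 2 colors are not enough.

No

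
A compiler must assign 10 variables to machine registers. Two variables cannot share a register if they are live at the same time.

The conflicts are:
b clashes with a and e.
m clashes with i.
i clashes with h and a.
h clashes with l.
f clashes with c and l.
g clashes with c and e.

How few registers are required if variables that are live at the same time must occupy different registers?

The cycle b-a-i-h-l-f-c-g-e-b has odd length 9, so it cannot be 2-colored; at least 3 registers are needed.
3 registers suffice: b=1, m=2, i=1, h=2, f=2, g=3, a=2, c=1, e=2, l=1. No two conflicting variables share a register.

3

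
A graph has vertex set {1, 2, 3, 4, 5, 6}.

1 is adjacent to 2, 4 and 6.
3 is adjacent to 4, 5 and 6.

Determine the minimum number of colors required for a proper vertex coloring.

3 and 6 are adjacent, so at least 2 colors are needed.
One proper 2-coloring: 1=a, 2=b, 3=a, 4=b, 5=b, 6=b. No two adjacent vertices share a color.

2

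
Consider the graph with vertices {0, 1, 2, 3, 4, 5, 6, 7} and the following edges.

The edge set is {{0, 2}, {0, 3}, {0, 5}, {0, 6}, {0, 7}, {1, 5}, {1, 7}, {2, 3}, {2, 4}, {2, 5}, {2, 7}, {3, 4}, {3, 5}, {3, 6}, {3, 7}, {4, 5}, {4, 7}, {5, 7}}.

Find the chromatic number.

0, 2, 3, 5, 7 form a clique, so at least 5 colors are needed.
One proper 5-coloring: 0=d, 1=a, 2=e, 3=a, 4=d, 5=c, 6=b, 7=b. Every edge joins two different colors.

5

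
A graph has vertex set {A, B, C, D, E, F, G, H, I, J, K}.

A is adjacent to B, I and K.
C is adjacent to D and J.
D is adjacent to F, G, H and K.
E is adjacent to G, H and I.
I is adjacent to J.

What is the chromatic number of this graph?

A and K are adjacent, so at least 2 colors are needed.
2 colors suffice: color 1 → {A, D, E, J}; color 2 → {B, C, F, G, H, I, K}. Every edge joins two different colors.

2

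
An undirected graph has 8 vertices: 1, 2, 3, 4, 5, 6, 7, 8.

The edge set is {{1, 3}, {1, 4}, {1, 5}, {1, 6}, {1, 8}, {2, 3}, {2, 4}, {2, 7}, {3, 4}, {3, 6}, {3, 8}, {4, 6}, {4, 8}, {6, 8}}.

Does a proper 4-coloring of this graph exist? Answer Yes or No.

1, 3, 4, 6, 8 are pairwise adjacent (a clique of size 5), so at least 5 colors are needed.
So 4 colors are not enough.

No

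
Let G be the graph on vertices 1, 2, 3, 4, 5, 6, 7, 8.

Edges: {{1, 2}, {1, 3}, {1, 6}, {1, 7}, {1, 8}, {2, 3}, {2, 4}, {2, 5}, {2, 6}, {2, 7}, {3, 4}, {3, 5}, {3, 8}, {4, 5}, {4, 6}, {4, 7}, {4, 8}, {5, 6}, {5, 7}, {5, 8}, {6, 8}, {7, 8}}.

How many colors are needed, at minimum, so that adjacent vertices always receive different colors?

2, 4, 5, 6 are pairwise adjacent (a clique of size 4), so at least 4 colors are needed.
4 colors suffice: 1=a, 2=c, 3=d, 4=b, 5=a, 6=d, 7=d, 8=c. Every edge joins two different colors.

4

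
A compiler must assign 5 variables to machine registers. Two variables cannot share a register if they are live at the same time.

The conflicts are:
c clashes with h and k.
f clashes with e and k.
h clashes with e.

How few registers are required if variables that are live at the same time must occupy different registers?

The cycle f-e-h-c-k-f has odd length 5, so it cannot be 2-colored; at least 3 registers are needed.
Using 3 registers: c=2, f=3, h=1, e=2, k=1. Each listed conflict is separated.

3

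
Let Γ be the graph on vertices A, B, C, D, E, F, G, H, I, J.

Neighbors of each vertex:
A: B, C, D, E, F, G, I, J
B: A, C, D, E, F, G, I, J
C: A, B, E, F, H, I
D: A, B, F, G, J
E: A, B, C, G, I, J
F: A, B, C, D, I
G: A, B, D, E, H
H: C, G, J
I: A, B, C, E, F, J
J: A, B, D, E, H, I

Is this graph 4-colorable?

No

A, B, C, F, I form a clique, so at least 5 colors are needed.
So 4 colors are not enough.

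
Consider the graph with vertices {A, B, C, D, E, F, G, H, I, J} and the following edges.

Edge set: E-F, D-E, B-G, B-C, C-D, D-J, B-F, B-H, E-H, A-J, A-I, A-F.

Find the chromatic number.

The cycle E-D-J-A-F-E has odd length 5, so it cannot be 2-colored; at least 3 colors are needed.
3 colors suffice: A=1, B=1, C=3, D=2, E=1, F=2, G=2, H=2, I=2, J=3. Each edge has distinct colors on its endpoints.

3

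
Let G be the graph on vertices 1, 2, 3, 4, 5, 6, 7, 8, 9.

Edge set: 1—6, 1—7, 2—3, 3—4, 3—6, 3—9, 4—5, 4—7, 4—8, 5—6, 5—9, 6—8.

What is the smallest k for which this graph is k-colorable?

The cycle 1-6-3-4-7-1 has odd length 5, so it cannot be 2-colored; at least 3 colors are needed.
3 colors suffice: 1=red, 2=blue, 3=red, 4=blue, 5=red, 6=blue, 7=green, 8=red, 9=blue. No two adjacent vertices share a color.

3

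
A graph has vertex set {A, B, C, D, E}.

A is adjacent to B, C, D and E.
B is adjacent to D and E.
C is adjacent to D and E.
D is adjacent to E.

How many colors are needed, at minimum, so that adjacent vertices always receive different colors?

A, B, D, E are mutually adjacent (a clique of size 4), so at least 4 colors are needed.
One proper 4-coloring: A=3, B=4, C=4, D=1, E=2. Each edge has distinct colors on its endpoints.

4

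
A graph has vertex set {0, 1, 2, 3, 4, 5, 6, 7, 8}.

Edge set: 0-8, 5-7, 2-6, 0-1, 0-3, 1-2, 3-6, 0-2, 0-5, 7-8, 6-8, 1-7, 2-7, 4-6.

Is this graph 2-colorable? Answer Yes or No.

No

1, 2, 7 are mutually adjacent, so at least 3 colors are needed.
So 2 colors are not enough.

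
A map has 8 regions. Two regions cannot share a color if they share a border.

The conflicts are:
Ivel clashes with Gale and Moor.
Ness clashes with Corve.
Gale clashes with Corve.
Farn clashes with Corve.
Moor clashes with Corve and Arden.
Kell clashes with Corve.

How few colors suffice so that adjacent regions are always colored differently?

2

Ness and Corve conflict, so at least 2 colors are needed.
2 colors suffice: color 1 → {Ivel, Corve, Arden}; color 2 → {Ness, Gale, Farn, Moor, Kell}. Each listed conflict is separated.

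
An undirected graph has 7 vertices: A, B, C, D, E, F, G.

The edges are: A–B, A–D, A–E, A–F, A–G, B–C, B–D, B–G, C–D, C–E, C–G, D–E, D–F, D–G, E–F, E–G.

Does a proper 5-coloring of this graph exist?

Yes

The chromatic number is 4. A, D, E, F are pairwise adjacent (a clique of size 4), so at least 4 colors are needed.
A valid assignment using 4 colors: A=2, B=3, C=2, D=1, E=3, F=4, G=4.
Since 5 ≥ 4, a proper 5-coloring certainly exists.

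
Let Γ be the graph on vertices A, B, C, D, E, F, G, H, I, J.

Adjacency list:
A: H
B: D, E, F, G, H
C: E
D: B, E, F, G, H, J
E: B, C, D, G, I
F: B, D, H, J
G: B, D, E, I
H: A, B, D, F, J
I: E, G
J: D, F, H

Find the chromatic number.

4

D, F, H, J are mutually adjacent (a clique of size 4), so at least 4 colors are needed.
A valid assignment using 4 colors: A=red, B=green, C=red, D=red, E=blue, F=yellow, G=yellow, H=blue, I=red, J=green. No two adjacent vertices share a color.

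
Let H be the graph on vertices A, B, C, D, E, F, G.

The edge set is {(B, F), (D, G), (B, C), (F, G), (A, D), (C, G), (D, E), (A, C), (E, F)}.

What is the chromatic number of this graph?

2

D and G are adjacent, so at least 2 colors are needed.
One proper 2-coloring: A=red, B=red, C=blue, D=blue, E=red, F=blue, G=red. Each edge has distinct colors on its endpoints.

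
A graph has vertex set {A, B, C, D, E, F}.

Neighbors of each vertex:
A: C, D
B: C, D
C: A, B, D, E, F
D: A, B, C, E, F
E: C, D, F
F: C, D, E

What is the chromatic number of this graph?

4

C, D, E, F are pairwise adjacent (a clique of size 4), so at least 4 colors are needed.
4 colors suffice: color 1 → {D}; color 2 → {C}; color 3 → {A, B, F}; color 4 → {E}. Every edge joins two different colors.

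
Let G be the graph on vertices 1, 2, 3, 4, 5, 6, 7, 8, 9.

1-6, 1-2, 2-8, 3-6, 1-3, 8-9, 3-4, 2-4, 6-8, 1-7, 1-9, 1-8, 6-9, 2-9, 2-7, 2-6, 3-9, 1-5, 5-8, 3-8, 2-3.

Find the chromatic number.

1, 2, 3, 6, 8, 9 form a clique, so at least 6 colors are needed.
6 colors suffice: color a → {1, 4}; color b → {2, 5}; color c → {3, 7}; color d → {8}; color e → {6}; color f → {9}. No two adjacent vertices share a color.

6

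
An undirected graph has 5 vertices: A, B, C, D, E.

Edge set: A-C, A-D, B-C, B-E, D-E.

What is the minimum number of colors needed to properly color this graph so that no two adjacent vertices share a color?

3

The cycle C-A-D-E-B-C has odd length 5, so it cannot be 2-colored; at least 3 colors are needed.
A valid assignment using 3 colors: A=2, B=1, C=3, D=1, E=2. Each edge has distinct colors on its endpoints.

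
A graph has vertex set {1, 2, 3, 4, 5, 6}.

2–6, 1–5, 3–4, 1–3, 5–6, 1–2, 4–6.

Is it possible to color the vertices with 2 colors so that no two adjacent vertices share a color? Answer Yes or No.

The cycle 6-4-3-1-2-6 has odd length 5, so it cannot be 2-colored; at least 3 colors are needed.
So 2 colors are not enough.

No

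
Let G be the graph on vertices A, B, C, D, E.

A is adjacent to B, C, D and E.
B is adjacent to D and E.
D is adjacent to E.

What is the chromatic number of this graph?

A, B, D, E are pairwise adjacent (a clique of size 4), so at least 4 colors are needed.
A valid assignment using 4 colors: A=1, B=3, C=2, D=2, E=4. Every edge joins two different colors.

4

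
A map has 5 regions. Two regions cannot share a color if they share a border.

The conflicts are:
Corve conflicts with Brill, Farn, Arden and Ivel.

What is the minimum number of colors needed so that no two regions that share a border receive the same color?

Corve and Brill conflict, so at least 2 colors are needed.
2 colors suffice: color 1 → {Corve}; color 2 → {Brill, Farn, Arden, Ivel}. No two conflicting regions share a color.

2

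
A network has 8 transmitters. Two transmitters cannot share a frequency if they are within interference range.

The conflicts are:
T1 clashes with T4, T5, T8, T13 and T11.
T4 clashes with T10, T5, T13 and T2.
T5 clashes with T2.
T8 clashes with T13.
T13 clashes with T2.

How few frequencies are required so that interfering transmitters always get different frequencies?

T4, T13, T2 are mutually in conflict, so at least 3 frequencies are needed.
A valid assignment using 3 frequencies: T1=2, T4=1, T10=2, T5=3, T8=1, T13=3, T11=1, T2=2. No two conflicting transmitters share a frequency.

3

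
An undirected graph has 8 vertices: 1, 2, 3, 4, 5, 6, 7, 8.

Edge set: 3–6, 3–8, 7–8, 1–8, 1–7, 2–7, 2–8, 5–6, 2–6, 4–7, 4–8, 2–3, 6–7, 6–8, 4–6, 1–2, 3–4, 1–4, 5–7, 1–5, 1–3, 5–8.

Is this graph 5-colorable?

The chromatic number is 4. 4, 6, 7, 8 form a clique, so at least 4 colors are needed.
4 colors suffice: color red → {8}; color blue → {3, 7}; color green → {1, 6}; color yellow → {2, 4, 5}.
Since 5 ≥ 4, a proper 5-coloring certainly exists.

Yes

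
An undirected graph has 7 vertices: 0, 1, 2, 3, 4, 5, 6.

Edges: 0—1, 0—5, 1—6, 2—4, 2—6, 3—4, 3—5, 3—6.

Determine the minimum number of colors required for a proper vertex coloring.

3

The cycle 3-5-0-1-6-3 has odd length 5, so it cannot be 2-colored; at least 3 colors are needed.
One proper 3-coloring: 0=red, 1=green, 2=red, 3=red, 4=blue, 5=blue, 6=blue. Every edge joins two different colors.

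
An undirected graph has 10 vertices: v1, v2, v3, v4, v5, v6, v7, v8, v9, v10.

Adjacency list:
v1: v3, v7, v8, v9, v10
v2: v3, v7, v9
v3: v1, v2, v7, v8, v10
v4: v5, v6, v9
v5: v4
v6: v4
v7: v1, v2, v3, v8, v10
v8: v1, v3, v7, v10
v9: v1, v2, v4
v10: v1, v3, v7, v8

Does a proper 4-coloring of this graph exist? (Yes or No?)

v1, v3, v7, v8, v10 are pairwise adjacent (a clique of size 5), so at least 5 colors are needed.
So 4 colors are not enough.

No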